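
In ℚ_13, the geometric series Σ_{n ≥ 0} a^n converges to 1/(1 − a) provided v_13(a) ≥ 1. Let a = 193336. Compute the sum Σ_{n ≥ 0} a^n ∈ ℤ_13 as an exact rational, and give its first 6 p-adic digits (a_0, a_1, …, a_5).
Σ a^n = 1/(1 − a) = -1/193335;  first 6 digits = (1, 0, 0, 10, 6, 0)

v_13(a) = 3 ≥ 1, so the series converges in ℤ_13 to 1/(1 − a) = 1/(1 − 193336) = -1/193335. Expand this rational in ℤ_13: compute digits iteratively via d_i = x_i mod 13, x_{i+1} = (x_i − d_i)/13. The first 6 digits are (1, 0, 0, 10, 6, 0).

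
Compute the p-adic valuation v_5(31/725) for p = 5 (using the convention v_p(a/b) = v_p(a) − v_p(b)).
v_5(31/725) = -2

Factor powers of 5 from the numerator and denominator of the reduced fraction: 31 = 5^0 · 31 and 725 = 5^2 · 29. Apply v_p(a/b) = v_p(a) − v_p(b): v_5(31/725) = 0 − 2 = -2.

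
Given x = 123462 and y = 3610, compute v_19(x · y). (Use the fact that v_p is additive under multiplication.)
v_19(445697820) = 5

v_p(x) = 3 (factor: 123462 = 19^3 · 18); v_p(y) = 2 (factor: 3610 = 19^2 · 10). Additivity: v_p(xy) = v_p(x) + v_p(y) = 3 + 2 = 5. (Direct check: xy = 445697820 = 19^5 · (180).)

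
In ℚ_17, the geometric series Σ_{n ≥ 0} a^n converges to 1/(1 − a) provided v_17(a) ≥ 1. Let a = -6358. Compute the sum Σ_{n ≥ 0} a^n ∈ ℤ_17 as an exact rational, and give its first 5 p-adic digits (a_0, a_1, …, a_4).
Σ a^n = 1/(1 − a) = 1/6359;  first 5 digits = (1, 0, 12, 15, 7)

v_17(a) = 2 ≥ 1, so the series converges in ℤ_17 to 1/(1 − a) = 1/(1 − (-6358)) = 1/6359. Expand this rational in ℤ_17: compute digits iteratively via d_i = x_i mod 17, x_{i+1} = (x_i − d_i)/17. The first 5 digits are (1, 0, 12, 15, 7).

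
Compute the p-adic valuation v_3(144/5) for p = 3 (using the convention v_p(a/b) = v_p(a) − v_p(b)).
v_3(144/5) = 2

Factor powers of 3 from the numerator and denominator of the reduced fraction: 144 = 3^2 · 16 and 5 = 3^0 · 5. Apply v_p(a/b) = v_p(a) − v_p(b): v_3(144/5) = 2 − 0 = 2.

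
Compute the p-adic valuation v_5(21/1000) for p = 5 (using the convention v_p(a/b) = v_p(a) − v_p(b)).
v_5(21/1000) = -3

Factor powers of 5 from the numerator and denominator of the reduced fraction: 21 = 5^0 · 21 and 1000 = 5^3 · 8. Apply v_p(a/b) = v_p(a) − v_p(b): v_5(21/1000) = 0 − 3 = -3.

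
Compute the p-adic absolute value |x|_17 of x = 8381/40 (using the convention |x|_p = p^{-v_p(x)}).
|8381/40|_17 = 1/289

Step 1 — compute v_17(x) by factoring powers of 17 out of the numerator and denominator: v_17(8381/40) = 2. Step 2 — apply |x|_p = p^{-v_p(x)} = 17^{-2} = 1/289.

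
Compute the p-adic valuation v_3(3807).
v_3(3807) = 4

v_3(n) is the largest exponent k such that 3^k divides n. Factor out: 3807 = 3^4 · 47. (Sign doesn't affect v_p.) So v_3(3807) = 4.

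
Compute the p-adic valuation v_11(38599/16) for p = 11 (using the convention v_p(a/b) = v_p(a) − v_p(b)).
v_11(38599/16) = 3

Factor powers of 11 from the numerator and denominator of the reduced fraction: 38599 = 11^3 · 29 and 16 = 11^0 · 16. Apply v_p(a/b) = v_p(a) − v_p(b): v_11(38599/16) = 3 − 0 = 3.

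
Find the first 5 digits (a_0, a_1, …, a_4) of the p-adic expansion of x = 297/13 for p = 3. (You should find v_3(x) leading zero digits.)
(a_0, …, a_4) = (0, 0, 0, 2, 1)

v_3(297/13) = 3, so a_0 = ... = a_2 = 0. Factor out: x = 3^3 · u with u = 11/13 a unit in ℤ_3. Expand u iteratively via a_{v+i} = u_i mod 3, u_{i+1} = (u_i − a_{v+i})/3:
  u_0 = 11/13;  a_3 = 2;  u_1 = (u_0 − 2)/3 = -5/13
  u_1 = -5/13;  a_4 = 1;  u_2 = (u_1 − 1)/3 = -6/13
Digits: (0, 0, 0, 2, 1).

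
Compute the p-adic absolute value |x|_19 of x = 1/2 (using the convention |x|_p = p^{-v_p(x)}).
|1/2|_19 = 1

Step 1 — compute v_19(x) by factoring powers of 19 out of the numerator and denominator: v_19(1/2) = 0. Step 2 — apply |x|_p = p^{-v_p(x)} = 19^{0} = 1.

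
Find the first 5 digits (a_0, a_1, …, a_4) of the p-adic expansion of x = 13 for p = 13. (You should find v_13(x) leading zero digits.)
(a_0, …, a_4) = (0, 1, 0, 0, 0)

v_13(13) = 1, so a_0 = ... = a_0 = 0. Factor out: x = 13^1 · u with u = 1 a unit in ℤ_13. Expand u iteratively via a_{v+i} = u_i mod 13, u_{i+1} = (u_i − a_{v+i})/13:
  u_0 = 1;  a_1 = 1;  u_1 = (u_0 − 1)/13 = 0
  u_1 = 0;  a_2 = 0;  u_2 = (u_1 − 0)/13 = 0
  u_2 = 0;  a_3 = 0;  u_3 = (u_2 − 0)/13 = 0
  u_3 = 0;  a_4 = 0;  u_4 = (u_3 − 0)/13 = 0
Digits: (0, 1, 0, 0, 0).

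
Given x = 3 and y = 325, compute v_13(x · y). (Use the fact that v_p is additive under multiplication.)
v_13(975) = 1

v_p(x) = 0 (factor: 3 = 13^0 · 3); v_p(y) = 1 (factor: 325 = 13^1 · 25). Additivity: v_p(xy) = v_p(x) + v_p(y) = 0 + 1 = 1. (Direct check: xy = 975 = 13^1 · (75).)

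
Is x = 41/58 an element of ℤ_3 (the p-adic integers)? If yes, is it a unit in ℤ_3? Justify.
x ∈ ℤ_3^× (unit); v_3(x) = 0

ℤ_3 = {x ∈ ℚ_3 : v_3(x) ≥ 0} and ℤ_3^× = {x ∈ ℤ_3 : v_3(x) = 0}. Here v_3(41/58) = v_3(num) − v_3(den) = 0; compare against these criteria.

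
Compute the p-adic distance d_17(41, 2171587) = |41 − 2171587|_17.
d_17(41, 2171587) = 1/83521

Step 1 — x − y = 41 − 2171587 = -2171546. Step 2 — v_17(-2171546) = 4 (factor: -2171546 = −(17^4 · 26); the sign does not affect v_p). Step 3 — |x − y|_17 = 17^{-4} = 1/83521.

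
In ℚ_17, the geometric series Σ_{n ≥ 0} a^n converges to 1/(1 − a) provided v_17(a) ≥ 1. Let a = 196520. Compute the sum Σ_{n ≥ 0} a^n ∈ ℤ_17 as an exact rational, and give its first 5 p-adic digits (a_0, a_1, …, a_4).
Σ a^n = 1/(1 − a) = -1/196519;  first 5 digits = (1, 0, 0, 6, 2)

v_17(a) = 3 ≥ 1, so the series converges in ℤ_17 to 1/(1 − a) = 1/(1 − 196520) = -1/196519. Expand this rational in ℤ_17: compute digits iteratively via d_i = x_i mod 17, x_{i+1} = (x_i − d_i)/17. The first 5 digits are (1, 0, 0, 6, 2).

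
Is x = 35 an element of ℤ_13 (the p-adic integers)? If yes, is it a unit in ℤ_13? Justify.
x ∈ ℤ_13^× (unit); v_13(x) = 0

ℤ_13 = {x ∈ ℚ_13 : v_13(x) ≥ 0} and ℤ_13^× = {x ∈ ℤ_13 : v_13(x) = 0}. Here v_13(35) = v_13(num) − v_13(den) = 0; compare against these criteria.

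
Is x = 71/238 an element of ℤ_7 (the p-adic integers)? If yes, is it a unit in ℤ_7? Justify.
x ∉ ℤ_7 (v_7(x) = -1 < 0)

ℤ_7 = {x ∈ ℚ_7 : v_7(x) ≥ 0} and ℤ_7^× = {x ∈ ℤ_7 : v_7(x) = 0}. Here v_7(71/238) = v_7(num) − v_7(den) = -1; compare against these criteria.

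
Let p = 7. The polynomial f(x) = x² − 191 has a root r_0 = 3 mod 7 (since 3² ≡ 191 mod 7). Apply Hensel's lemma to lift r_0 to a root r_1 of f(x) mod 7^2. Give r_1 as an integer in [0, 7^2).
r_1 = 17 (mod 49)

Hensel's recurrence: r_{i+1} = r_i − f(r_i)·(f′(r_i))^{-1} mod 7^{i+2}, with f′(x) = 2x. Iterate:
  r_0 = 3 (mod 7)
  r_1 = 17 (mod 49)
Final: r_1 = 17, and one checks f(r_1) ≡ 0 mod 7^2.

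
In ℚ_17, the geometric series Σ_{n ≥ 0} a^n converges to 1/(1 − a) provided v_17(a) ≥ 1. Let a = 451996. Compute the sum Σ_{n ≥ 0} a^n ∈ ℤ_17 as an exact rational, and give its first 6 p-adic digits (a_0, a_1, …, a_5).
Σ a^n = 1/(1 − a) = -1/451995;  first 6 digits = (1, 0, 0, 7, 5, 0)

v_17(a) = 3 ≥ 1, so the series converges in ℤ_17 to 1/(1 − a) = 1/(1 − 451996) = -1/451995. Expand this rational in ℤ_17: compute digits iteratively via d_i = x_i mod 17, x_{i+1} = (x_i − d_i)/17. The first 6 digits are (1, 0, 0, 7, 5, 0).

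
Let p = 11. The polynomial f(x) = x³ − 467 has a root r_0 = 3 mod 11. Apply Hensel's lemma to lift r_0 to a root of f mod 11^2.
r_1 = 91 (mod 121)

Hensel: r_{i+1} = r_i − f(r_i)/f′(r_i) mod 11^{i+2}, where f′(x) = 3x². Iterate:
  r_0 = 3 (mod 11)
  r_1 = 91 (mod 121)
Final: r = 91 with f(r) ≡ 0 mod 11^2.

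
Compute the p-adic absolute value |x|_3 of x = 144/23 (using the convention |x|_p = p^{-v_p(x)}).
|144/23|_3 = 1/9

Step 1 — compute v_3(x) by factoring powers of 3 out of the numerator and denominator: v_3(144/23) = 2. Step 2 — apply |x|_p = p^{-v_p(x)} = 3^{-2} = 1/9.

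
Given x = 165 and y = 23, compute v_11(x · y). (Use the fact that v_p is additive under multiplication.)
v_11(3795) = 1

v_p(x) = 1 (factor: 165 = 11^1 · 15); v_p(y) = 0 (factor: 23 = 11^0 · 23). Additivity: v_p(xy) = v_p(x) + v_p(y) = 1 + 0 = 1. (Direct check: xy = 3795 = 11^1 · (345).)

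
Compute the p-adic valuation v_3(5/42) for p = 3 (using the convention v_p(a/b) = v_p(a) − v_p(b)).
v_3(5/42) = -1

Factor powers of 3 from the numerator and denominator of the reduced fraction: 5 = 3^0 · 5 and 42 = 3^1 · 14. Apply v_p(a/b) = v_p(a) − v_p(b): v_3(5/42) = 0 − 1 = -1.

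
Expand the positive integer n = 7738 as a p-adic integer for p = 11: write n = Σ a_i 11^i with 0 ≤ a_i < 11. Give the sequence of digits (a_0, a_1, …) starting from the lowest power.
(a_0, a_1, …) = (5, 10, 8, 5)

Repeated division by 11 gives the digits low-to-high: 7738 = 5 + 10·11^1 + 8·11^2 + 5·11^3. Digit sequence: (5, 10, 8, 5).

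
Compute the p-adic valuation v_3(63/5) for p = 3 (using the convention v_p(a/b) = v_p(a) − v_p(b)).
v_3(63/5) = 2

Factor powers of 3 from the numerator and denominator of the reduced fraction: 63 = 3^2 · 7 and 5 = 3^0 · 5. Apply v_p(a/b) = v_p(a) − v_p(b): v_3(63/5) = 2 − 0 = 2.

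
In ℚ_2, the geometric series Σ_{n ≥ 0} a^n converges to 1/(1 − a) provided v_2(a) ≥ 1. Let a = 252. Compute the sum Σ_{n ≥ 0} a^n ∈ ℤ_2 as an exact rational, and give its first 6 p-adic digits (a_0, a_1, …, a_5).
Σ a^n = 1/(1 − a) = -1/251;  first 6 digits = (1, 0, 1, 1, 0, 0)

v_2(a) = 2 ≥ 1, so the series converges in ℤ_2 to 1/(1 − a) = 1/(1 − 252) = -1/251. Expand this rational in ℤ_2: compute digits iteratively via d_i = x_i mod 2, x_{i+1} = (x_i − d_i)/2. The first 6 digits are (1, 0, 1, 1, 0, 0).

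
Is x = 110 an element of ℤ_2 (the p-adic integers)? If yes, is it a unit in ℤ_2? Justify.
x ∈ ℤ_2 but not a unit; v_2(x) = 1 > 0

ℤ_2 = {x ∈ ℚ_2 : v_2(x) ≥ 0} and ℤ_2^× = {x ∈ ℤ_2 : v_2(x) = 0}. Here v_2(110) = v_2(num) − v_2(den) = 1; compare against these criteria.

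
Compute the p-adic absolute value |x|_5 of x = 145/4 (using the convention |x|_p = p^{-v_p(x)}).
|145/4|_5 = 1/5

Step 1 — compute v_5(x) by factoring powers of 5 out of the numerator and denominator: v_5(145/4) = 1. Step 2 — apply |x|_p = p^{-v_p(x)} = 5^{-1} = 1/5.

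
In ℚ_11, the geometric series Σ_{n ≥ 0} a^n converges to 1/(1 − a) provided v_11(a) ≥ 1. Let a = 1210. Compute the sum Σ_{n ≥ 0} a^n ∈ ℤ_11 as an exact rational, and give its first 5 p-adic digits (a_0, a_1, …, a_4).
Σ a^n = 1/(1 − a) = -1/1209;  first 5 digits = (1, 0, 10, 0, 1)

v_11(a) = 2 ≥ 1, so the series converges in ℤ_11 to 1/(1 − a) = 1/(1 − 1210) = -1/1209. Expand this rational in ℤ_11: compute digits iteratively via d_i = x_i mod 11, x_{i+1} = (x_i − d_i)/11. The first 5 digits are (1, 0, 10, 0, 1).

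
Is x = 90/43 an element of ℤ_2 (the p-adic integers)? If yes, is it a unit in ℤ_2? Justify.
x ∈ ℤ_2 but not a unit; v_2(x) = 1 > 0

ℤ_2 = {x ∈ ℚ_2 : v_2(x) ≥ 0} and ℤ_2^× = {x ∈ ℤ_2 : v_2(x) = 0}. Here v_2(90/43) = v_2(num) − v_2(den) = 1; compare against these criteria.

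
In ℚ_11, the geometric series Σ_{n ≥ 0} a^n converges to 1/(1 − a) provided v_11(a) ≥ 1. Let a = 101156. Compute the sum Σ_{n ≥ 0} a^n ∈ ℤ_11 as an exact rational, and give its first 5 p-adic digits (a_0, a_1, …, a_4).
Σ a^n = 1/(1 − a) = -1/101155;  first 5 digits = (1, 0, 0, 10, 6)

v_11(a) = 3 ≥ 1, so the series converges in ℤ_11 to 1/(1 − a) = 1/(1 − 101156) = -1/101155. Expand this rational in ℤ_11: compute digits iteratively via d_i = x_i mod 11, x_{i+1} = (x_i − d_i)/11. The first 5 digits are (1, 0, 0, 10, 6).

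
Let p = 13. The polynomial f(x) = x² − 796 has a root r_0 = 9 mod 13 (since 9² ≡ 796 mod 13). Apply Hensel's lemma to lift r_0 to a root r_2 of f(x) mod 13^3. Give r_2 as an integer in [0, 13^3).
r_2 = 1842 (mod 2197)

Hensel's recurrence: r_{i+1} = r_i − f(r_i)·(f′(r_i))^{-1} mod 13^{i+2}, with f′(x) = 2x. Iterate:
  r_0 = 9 (mod 13)
  r_1 = 152 (mod 169)
  r_2 = 1842 (mod 2197)
Final: r_2 = 1842, and one checks f(r_2) ≡ 0 mod 13^3.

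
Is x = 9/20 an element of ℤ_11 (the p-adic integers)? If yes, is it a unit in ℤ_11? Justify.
x ∈ ℤ_11^× (unit); v_11(x) = 0

ℤ_11 = {x ∈ ℚ_11 : v_11(x) ≥ 0} and ℤ_11^× = {x ∈ ℤ_11 : v_11(x) = 0}. Here v_11(9/20) = v_11(num) − v_11(den) = 0; compare against these criteria.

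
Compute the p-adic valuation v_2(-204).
v_2(-204) = 2

v_2(n) is the largest exponent k such that 2^k divides n. Factor out: -204 = -2^2 · 51. (Sign doesn't affect v_p.) So v_2(-204) = 2.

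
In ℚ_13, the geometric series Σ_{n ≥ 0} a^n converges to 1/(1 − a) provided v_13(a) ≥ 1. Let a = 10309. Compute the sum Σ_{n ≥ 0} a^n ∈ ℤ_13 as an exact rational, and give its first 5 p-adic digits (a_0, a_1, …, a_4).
Σ a^n = 1/(1 − a) = -1/10308;  first 5 digits = (1, 0, 9, 4, 3)

v_13(a) = 2 ≥ 1, so the series converges in ℤ_13 to 1/(1 − a) = 1/(1 − 10309) = -1/10308. Expand this rational in ℤ_13: compute digits iteratively via d_i = x_i mod 13, x_{i+1} = (x_i − d_i)/13. The first 5 digits are (1, 0, 9, 4, 3).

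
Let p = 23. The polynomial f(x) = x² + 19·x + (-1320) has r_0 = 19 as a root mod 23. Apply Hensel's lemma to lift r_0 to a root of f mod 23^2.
r_1 = 410 (mod 529)

Hensel: r_{i+1} = r_i − f(r_i)·(f′(r_i))^{-1} mod 23^{i+2}, f′(x) = 2x + 19. Iterate:
  r_0 = 19 (mod 23)
  r_1 = 410 (mod 529)
Final: r = 410 satisfies f(r) ≡ 0 mod 23^2.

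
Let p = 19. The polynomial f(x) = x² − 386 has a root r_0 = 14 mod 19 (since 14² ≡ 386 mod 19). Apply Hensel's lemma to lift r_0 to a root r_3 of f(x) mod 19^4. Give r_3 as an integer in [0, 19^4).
r_3 = 12991 (mod 130321)

Hensel's recurrence: r_{i+1} = r_i − f(r_i)·(f′(r_i))^{-1} mod 19^{i+2}, with f′(x) = 2x. Iterate:
  r_0 = 14 (mod 19)
  r_1 = 356 (mod 361)
  r_2 = 6132 (mod 6859)
  r_3 = 12991 (mod 130321)
Final: r_3 = 12991, and one checks f(r_3) ≡ 0 mod 19^4.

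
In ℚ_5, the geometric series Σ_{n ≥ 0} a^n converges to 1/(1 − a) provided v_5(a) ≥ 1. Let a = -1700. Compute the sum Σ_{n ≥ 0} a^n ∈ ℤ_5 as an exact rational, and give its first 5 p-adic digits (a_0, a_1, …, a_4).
Σ a^n = 1/(1 − a) = 1/1701;  first 5 digits = (1, 0, 2, 1, 1)

v_5(a) = 2 ≥ 1, so the series converges in ℤ_5 to 1/(1 − a) = 1/(1 − (-1700)) = 1/1701. Expand this rational in ℤ_5: compute digits iteratively via d_i = x_i mod 5, x_{i+1} = (x_i − d_i)/5. The first 5 digits are (1, 0, 2, 1, 1).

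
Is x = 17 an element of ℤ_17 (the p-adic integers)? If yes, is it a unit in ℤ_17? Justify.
x ∈ ℤ_17 but not a unit; v_17(x) = 1 > 0

ℤ_17 = {x ∈ ℚ_17 : v_17(x) ≥ 0} and ℤ_17^× = {x ∈ ℤ_17 : v_17(x) = 0}. Here v_17(17) = v_17(num) − v_17(den) = 1; compare against these criteria.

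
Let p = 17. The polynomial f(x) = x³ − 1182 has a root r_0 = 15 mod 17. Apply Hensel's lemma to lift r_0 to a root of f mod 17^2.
r_1 = 49 (mod 289)

Hensel: r_{i+1} = r_i − f(r_i)/f′(r_i) mod 17^{i+2}, where f′(x) = 3x². Iterate:
  r_0 = 15 (mod 17)
  r_1 = 49 (mod 289)
Final: r = 49 with f(r) ≡ 0 mod 17^2.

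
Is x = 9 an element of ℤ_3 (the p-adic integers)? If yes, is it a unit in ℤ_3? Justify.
x ∈ ℤ_3 but not a unit; v_3(x) = 2 > 0

ℤ_3 = {x ∈ ℚ_3 : v_3(x) ≥ 0} and ℤ_3^× = {x ∈ ℤ_3 : v_3(x) = 0}. Here v_3(9) = v_3(num) − v_3(den) = 2; compare against these criteria.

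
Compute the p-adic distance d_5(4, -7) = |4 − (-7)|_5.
d_5(4, -7) = 1

Step 1 — x − y = 4 − (-7) = 11. Step 2 — v_5(11) = 0 (factor: 11 = (5^0 · 11); the sign does not affect v_p). Step 3 — |x − y|_5 = 5^{0} = 1.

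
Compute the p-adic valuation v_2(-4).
v_2(-4) = 2

v_2(n) is the largest exponent k such that 2^k divides n. Factor out: -4 = -2^2 · 1. (Sign doesn't affect v_p.) So v_2(-4) = 2.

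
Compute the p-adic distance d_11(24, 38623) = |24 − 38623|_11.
d_11(24, 38623) = 1/1331

Step 1 — x − y = 24 − 38623 = -38599. Step 2 — v_11(-38599) = 3 (factor: -38599 = −(11^3 · 29); the sign does not affect v_p). Step 3 — |x − y|_11 = 11^{-3} = 1/1331.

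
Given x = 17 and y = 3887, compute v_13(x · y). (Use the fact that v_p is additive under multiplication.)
v_13(66079) = 2

v_p(x) = 0 (factor: 17 = 13^0 · 17); v_p(y) = 2 (factor: 3887 = 13^2 · 23). Additivity: v_p(xy) = v_p(x) + v_p(y) = 0 + 2 = 2. (Direct check: xy = 66079 = 13^2 · (391).)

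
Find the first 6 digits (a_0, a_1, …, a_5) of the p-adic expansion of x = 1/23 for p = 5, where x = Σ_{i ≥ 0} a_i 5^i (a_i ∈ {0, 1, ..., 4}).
(a_0, …, a_5) = (2, 2, 3, 3, 1, 4)

v_5(1/23) = 0 (numerator and denominator both coprime to 5), so x ∈ ℤ_5^×. Compute digits iteratively via a_i = x_i mod 5, x_{i+1} = (x_i − a_i)/5, with x_0 = x:
  x_0 = 1/23;  a_0 = 2;  x_1 = (x_0 − 2)/5 = -9/23
  x_1 = -9/23;  a_1 = 2;  x_2 = (x_1 − 2)/5 = -11/23
  x_2 = -11/23;  a_2 = 3;  x_3 = (x_2 − 3)/5 = -16/23
  x_3 = -16/23;  a_3 = 3;  x_4 = (x_3 − 3)/5 = -17/23
  x_4 = -17/23;  a_4 = 1;  x_5 = (x_4 − 1)/5 = -8/23
  x_5 = -8/23;  a_5 = 4;  x_6 = (x_5 − 4)/5 = -20/23
Digits: (2, 2, 3, 3, 1, 4).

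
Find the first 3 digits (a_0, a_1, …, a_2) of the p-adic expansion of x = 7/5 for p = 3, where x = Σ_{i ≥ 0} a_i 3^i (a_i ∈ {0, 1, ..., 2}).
(a_0, …, a_2) = (2, 1, 2)

v_3(7/5) = 0 (numerator and denominator both coprime to 3), so x ∈ ℤ_3^×. Compute digits iteratively via a_i = x_i mod 3, x_{i+1} = (x_i − a_i)/3, with x_0 = x:
  x_0 = 7/5;  a_0 = 2;  x_1 = (x_0 − 2)/3 = -1/5
  x_1 = -1/5;  a_1 = 1;  x_2 = (x_1 − 1)/3 = -2/5
  x_2 = -2/5;  a_2 = 2;  x_3 = (x_2 − 2)/3 = -4/5
Digits: (2, 1, 2).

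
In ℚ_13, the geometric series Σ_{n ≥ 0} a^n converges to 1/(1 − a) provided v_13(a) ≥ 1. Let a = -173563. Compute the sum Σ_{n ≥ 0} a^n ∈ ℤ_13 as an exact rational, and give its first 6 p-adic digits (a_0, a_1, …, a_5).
Σ a^n = 1/(1 − a) = 1/173564;  first 6 digits = (1, 0, 0, 12, 6, 12)

v_13(a) = 3 ≥ 1, so the series converges in ℤ_13 to 1/(1 − a) = 1/(1 − (-173563)) = 1/173564. Expand this rational in ℤ_13: compute digits iteratively via d_i = x_i mod 13, x_{i+1} = (x_i − d_i)/13. The first 6 digits are (1, 0, 0, 12, 6, 12).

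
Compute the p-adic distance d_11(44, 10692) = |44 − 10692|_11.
d_11(44, 10692) = 1/1331

Step 1 — x − y = 44 − 10692 = -10648. Step 2 — v_11(-10648) = 3 (factor: -10648 = −(11^3 · 8); the sign does not affect v_p). Step 3 — |x − y|_11 = 11^{-3} = 1/1331.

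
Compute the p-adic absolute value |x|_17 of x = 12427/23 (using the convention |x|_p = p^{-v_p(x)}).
|12427/23|_17 = 1/289

Step 1 — compute v_17(x) by factoring powers of 17 out of the numerator and denominator: v_17(12427/23) = 2. Step 2 — apply |x|_p = p^{-v_p(x)} = 17^{-2} = 1/289.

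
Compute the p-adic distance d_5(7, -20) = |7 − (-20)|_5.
d_5(7, -20) = 1

Step 1 — x − y = 7 − (-20) = 27. Step 2 — v_5(27) = 0 (factor: 27 = (5^0 · 27); the sign does not affect v_p). Step 3 — |x − y|_5 = 5^{0} = 1.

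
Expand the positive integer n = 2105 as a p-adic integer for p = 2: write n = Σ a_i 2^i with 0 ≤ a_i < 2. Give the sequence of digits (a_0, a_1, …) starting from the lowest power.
(a_0, a_1, …) = (1, 0, 0, 1, 1, 1, 0, 0, 0, 0, 0, 1)

Repeated division by 2 gives the digits low-to-high: 2105 = 1 + 1·2^3 + 1·2^4 + 1·2^5 + 1·2^11. Digit sequence: (1, 0, 0, 1, 1, 1, 0, 0, 0, 0, 0, 1).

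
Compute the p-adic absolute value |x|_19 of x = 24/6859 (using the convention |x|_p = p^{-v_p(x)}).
|24/6859|_19 = 6859

Step 1 — compute v_19(x) by factoring powers of 19 out of the numerator and denominator: v_19(24/6859) = -3. Step 2 — apply |x|_p = p^{-v_p(x)} = 19^{3} = 6859.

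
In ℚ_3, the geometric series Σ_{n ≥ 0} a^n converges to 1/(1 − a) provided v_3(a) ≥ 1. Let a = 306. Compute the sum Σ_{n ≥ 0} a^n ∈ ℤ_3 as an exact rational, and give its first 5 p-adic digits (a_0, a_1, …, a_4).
Σ a^n = 1/(1 − a) = -1/305;  first 5 digits = (1, 0, 1, 2, 1)

v_3(a) = 2 ≥ 1, so the series converges in ℤ_3 to 1/(1 − a) = 1/(1 − 306) = -1/305. Expand this rational in ℤ_3: compute digits iteratively via d_i = x_i mod 3, x_{i+1} = (x_i − d_i)/3. The first 5 digits are (1, 0, 1, 2, 1).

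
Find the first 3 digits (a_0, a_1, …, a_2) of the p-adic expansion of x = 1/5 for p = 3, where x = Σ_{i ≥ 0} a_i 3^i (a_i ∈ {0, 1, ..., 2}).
(a_0, …, a_2) = (2, 0, 1)

v_3(1/5) = 0 (numerator and denominator both coprime to 3), so x ∈ ℤ_3^×. Compute digits iteratively via a_i = x_i mod 3, x_{i+1} = (x_i − a_i)/3, with x_0 = x:
  x_0 = 1/5;  a_0 = 2;  x_1 = (x_0 − 2)/3 = -3/5
  x_1 = -3/5;  a_1 = 0;  x_2 = (x_1 − 0)/3 = -1/5
  x_2 = -1/5;  a_2 = 1;  x_3 = (x_2 − 1)/3 = -2/5
Digits: (2, 0, 1).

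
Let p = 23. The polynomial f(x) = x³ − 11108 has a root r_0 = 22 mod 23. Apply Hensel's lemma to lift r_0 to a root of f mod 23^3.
r_2 = 3702 (mod 12167)

Hensel: r_{i+1} = r_i − f(r_i)/f′(r_i) mod 23^{i+2}, where f′(x) = 3x². Iterate:
  r_0 = 22 (mod 23)
  r_1 = 528 (mod 529)
  r_2 = 3702 (mod 12167)
Final: r = 3702 with f(r) ≡ 0 mod 23^3.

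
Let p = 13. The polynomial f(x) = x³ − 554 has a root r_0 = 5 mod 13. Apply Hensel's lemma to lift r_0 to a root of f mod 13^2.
r_1 = 31 (mod 169)

Hensel: r_{i+1} = r_i − f(r_i)/f′(r_i) mod 13^{i+2}, where f′(x) = 3x². Iterate:
  r_0 = 5 (mod 13)
  r_1 = 31 (mod 169)
Final: r = 31 with f(r) ≡ 0 mod 13^2.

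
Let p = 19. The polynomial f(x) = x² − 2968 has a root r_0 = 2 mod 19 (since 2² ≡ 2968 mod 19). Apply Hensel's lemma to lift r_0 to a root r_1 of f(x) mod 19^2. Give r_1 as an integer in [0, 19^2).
r_1 = 21 (mod 361)

Hensel's recurrence: r_{i+1} = r_i − f(r_i)·(f′(r_i))^{-1} mod 19^{i+2}, with f′(x) = 2x. Iterate:
  r_0 = 2 (mod 19)
  r_1 = 21 (mod 361)
Final: r_1 = 21, and one checks f(r_1) ≡ 0 mod 19^2.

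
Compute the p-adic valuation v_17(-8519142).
v_17(-8519142) = 5

v_17(n) is the largest exponent k such that 17^k divides n. Factor out: -8519142 = -17^5 · 6. (Sign doesn't affect v_p.) So v_17(-8519142) = 5.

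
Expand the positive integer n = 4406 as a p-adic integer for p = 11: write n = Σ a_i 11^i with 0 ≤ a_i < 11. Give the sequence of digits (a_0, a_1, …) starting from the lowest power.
(a_0, a_1, …) = (6, 4, 3, 3)

Repeated division by 11 gives the digits low-to-high: 4406 = 6 + 4·11^1 + 3·11^2 + 3·11^3. Digit sequence: (6, 4, 3, 3).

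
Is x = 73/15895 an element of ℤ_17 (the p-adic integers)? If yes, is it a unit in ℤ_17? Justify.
x ∉ ℤ_17 (v_17(x) = -2 < 0)

ℤ_17 = {x ∈ ℚ_17 : v_17(x) ≥ 0} and ℤ_17^× = {x ∈ ℤ_17 : v_17(x) = 0}. Here v_17(73/15895) = v_17(num) − v_17(den) = -2; compare against these criteria.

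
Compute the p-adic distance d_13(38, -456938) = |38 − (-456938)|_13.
d_13(38, -456938) = 1/28561

Step 1 — x − y = 38 − (-456938) = 456976. Step 2 — v_13(456976) = 4 (factor: 456976 = (13^4 · 16); the sign does not affect v_p). Step 3 — |x − y|_13 = 13^{-4} = 1/28561.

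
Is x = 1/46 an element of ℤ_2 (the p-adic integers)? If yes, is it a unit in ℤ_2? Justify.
x ∉ ℤ_2 (v_2(x) = -1 < 0)

ℤ_2 = {x ∈ ℚ_2 : v_2(x) ≥ 0} and ℤ_2^× = {x ∈ ℤ_2 : v_2(x) = 0}. Here v_2(1/46) = v_2(num) − v_2(den) = -1; compare against these criteria.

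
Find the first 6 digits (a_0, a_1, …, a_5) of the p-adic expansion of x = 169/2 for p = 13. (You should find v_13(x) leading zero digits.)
(a_0, …, a_5) = (0, 0, 7, 6, 6, 6)

v_13(169/2) = 2, so a_0 = ... = a_1 = 0. Factor out: x = 13^2 · u with u = 1/2 a unit in ℤ_13. Expand u iteratively via a_{v+i} = u_i mod 13, u_{i+1} = (u_i − a_{v+i})/13:
  u_0 = 1/2;  a_2 = 7;  u_1 = (u_0 − 7)/13 = -1/2
  u_1 = -1/2;  a_3 = 6;  u_2 = (u_1 − 6)/13 = -1/2
  u_2 = -1/2;  a_4 = 6;  u_3 = (u_2 − 6)/13 = -1/2
  u_3 = -1/2;  a_5 = 6;  u_4 = (u_3 − 6)/13 = -1/2
Digits: (0, 0, 7, 6, 6, 6).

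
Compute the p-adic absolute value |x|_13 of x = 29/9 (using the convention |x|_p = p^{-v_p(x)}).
|29/9|_13 = 1

Step 1 — compute v_13(x) by factoring powers of 13 out of the numerator and denominator: v_13(29/9) = 0. Step 2 — apply |x|_p = p^{-v_p(x)} = 13^{0} = 1.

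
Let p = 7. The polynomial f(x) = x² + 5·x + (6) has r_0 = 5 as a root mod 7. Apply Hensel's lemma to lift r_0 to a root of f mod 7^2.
r_1 = 47 (mod 49)

Hensel: r_{i+1} = r_i − f(r_i)·(f′(r_i))^{-1} mod 7^{i+2}, f′(x) = 2x + 5. Iterate:
  r_0 = 5 (mod 7)
  r_1 = 47 (mod 49)
Final: r = 47 satisfies f(r) ≡ 0 mod 7^2.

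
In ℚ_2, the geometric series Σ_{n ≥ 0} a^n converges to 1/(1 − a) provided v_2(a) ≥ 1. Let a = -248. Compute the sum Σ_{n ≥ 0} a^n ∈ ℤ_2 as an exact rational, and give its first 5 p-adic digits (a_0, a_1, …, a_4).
Σ a^n = 1/(1 − a) = 1/249;  first 5 digits = (1, 0, 0, 1, 0)

v_2(a) = 3 ≥ 1, so the series converges in ℤ_2 to 1/(1 − a) = 1/(1 − (-248)) = 1/249. Expand this rational in ℤ_2: compute digits iteratively via d_i = x_i mod 2, x_{i+1} = (x_i − d_i)/2. The first 5 digits are (1, 0, 0, 1, 0).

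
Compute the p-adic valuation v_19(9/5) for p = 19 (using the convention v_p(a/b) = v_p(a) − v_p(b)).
v_19(9/5) = 0

Factor powers of 19 from the numerator and denominator of the reduced fraction: 9 = 19^0 · 9 and 5 = 19^0 · 5. Apply v_p(a/b) = v_p(a) − v_p(b): v_19(9/5) = 0 − 0 = 0.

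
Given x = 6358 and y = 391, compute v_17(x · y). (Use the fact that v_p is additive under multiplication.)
v_17(2485978) = 3

v_p(x) = 2 (factor: 6358 = 17^2 · 22); v_p(y) = 1 (factor: 391 = 17^1 · 23). Additivity: v_p(xy) = v_p(x) + v_p(y) = 2 + 1 = 3. (Direct check: xy = 2485978 = 17^3 · (506).)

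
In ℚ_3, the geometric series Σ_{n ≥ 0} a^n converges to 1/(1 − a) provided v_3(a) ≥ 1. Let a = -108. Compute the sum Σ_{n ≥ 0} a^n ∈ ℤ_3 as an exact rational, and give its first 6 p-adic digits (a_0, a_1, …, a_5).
Σ a^n = 1/(1 − a) = 1/109;  first 6 digits = (1, 0, 0, 2, 1, 2)

v_3(a) = 3 ≥ 1, so the series converges in ℤ_3 to 1/(1 − a) = 1/(1 − (-108)) = 1/109. Expand this rational in ℤ_3: compute digits iteratively via d_i = x_i mod 3, x_{i+1} = (x_i − d_i)/3. The first 6 digits are (1, 0, 0, 2, 1, 2).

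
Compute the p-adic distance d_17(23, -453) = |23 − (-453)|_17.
d_17(23, -453) = 1/17

Step 1 — x − y = 23 − (-453) = 476. Step 2 — v_17(476) = 1 (factor: 476 = (17^1 · 28); the sign does not affect v_p). Step 3 — |x − y|_17 = 17^{-1} = 1/17.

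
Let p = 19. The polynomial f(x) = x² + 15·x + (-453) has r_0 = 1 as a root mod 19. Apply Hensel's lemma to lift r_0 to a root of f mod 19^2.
r_1 = 324 (mod 361)

Hensel: r_{i+1} = r_i − f(r_i)·(f′(r_i))^{-1} mod 19^{i+2}, f′(x) = 2x + 15. Iterate:
  r_0 = 1 (mod 19)
  r_1 = 324 (mod 361)
Final: r = 324 satisfies f(r) ≡ 0 mod 19^2.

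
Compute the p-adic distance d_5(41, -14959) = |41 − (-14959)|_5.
d_5(41, -14959) = 1/625

Step 1 — x − y = 41 − (-14959) = 15000. Step 2 — v_5(15000) = 4 (factor: 15000 = (5^4 · 24); the sign does not affect v_p). Step 3 — |x − y|_5 = 5^{-4} = 1/625.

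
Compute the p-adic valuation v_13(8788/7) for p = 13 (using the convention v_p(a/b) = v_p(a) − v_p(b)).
v_13(8788/7) = 3

Factor powers of 13 from the numerator and denominator of the reduced fraction: 8788 = 13^3 · 4 and 7 = 13^0 · 7. Apply v_p(a/b) = v_p(a) − v_p(b): v_13(8788/7) = 3 − 0 = 3.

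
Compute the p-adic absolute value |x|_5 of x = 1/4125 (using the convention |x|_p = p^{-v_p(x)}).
|1/4125|_5 = 125

Step 1 — compute v_5(x) by factoring powers of 5 out of the numerator and denominator: v_5(1/4125) = -3. Step 2 — apply |x|_p = p^{-v_p(x)} = 5^{3} = 125.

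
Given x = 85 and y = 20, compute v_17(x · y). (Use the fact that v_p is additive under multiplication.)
v_17(1700) = 1

v_p(x) = 1 (factor: 85 = 17^1 · 5); v_p(y) = 0 (factor: 20 = 17^0 · 20). Additivity: v_p(xy) = v_p(x) + v_p(y) = 1 + 0 = 1. (Direct check: xy = 1700 = 17^1 · (100).)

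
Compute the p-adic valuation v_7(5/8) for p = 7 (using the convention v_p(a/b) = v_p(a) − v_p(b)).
v_7(5/8) = 0

Factor powers of 7 from the numerator and denominator of the reduced fraction: 5 = 7^0 · 5 and 8 = 7^0 · 8. Apply v_p(a/b) = v_p(a) − v_p(b): v_7(5/8) = 0 − 0 = 0.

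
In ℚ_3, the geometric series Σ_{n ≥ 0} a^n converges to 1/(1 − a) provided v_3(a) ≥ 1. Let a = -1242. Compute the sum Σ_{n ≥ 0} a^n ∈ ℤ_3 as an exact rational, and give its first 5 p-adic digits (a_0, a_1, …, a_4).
Σ a^n = 1/(1 − a) = 1/1243;  first 5 digits = (1, 0, 0, 2, 2)

v_3(a) = 3 ≥ 1, so the series converges in ℤ_3 to 1/(1 − a) = 1/(1 − (-1242)) = 1/1243. Expand this rational in ℤ_3: compute digits iteratively via d_i = x_i mod 3, x_{i+1} = (x_i − d_i)/3. The first 5 digits are (1, 0, 0, 2, 2).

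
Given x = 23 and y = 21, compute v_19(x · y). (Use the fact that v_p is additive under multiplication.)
v_19(483) = 0

v_p(x) = 0 (factor: 23 = 19^0 · 23); v_p(y) = 0 (factor: 21 = 19^0 · 21). Additivity: v_p(xy) = v_p(x) + v_p(y) = 0 + 0 = 0. (Direct check: xy = 483 = 19^0 · (483).)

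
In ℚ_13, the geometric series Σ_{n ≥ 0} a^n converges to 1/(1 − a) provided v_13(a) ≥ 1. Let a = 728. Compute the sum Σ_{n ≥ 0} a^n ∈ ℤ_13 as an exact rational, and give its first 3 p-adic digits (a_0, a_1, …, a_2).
Σ a^n = 1/(1 − a) = -1/727;  first 3 digits = (1, 4, 7)

v_13(a) = 1 ≥ 1, so the series converges in ℤ_13 to 1/(1 − a) = 1/(1 − 728) = -1/727. Expand this rational in ℤ_13: compute digits iteratively via d_i = x_i mod 13, x_{i+1} = (x_i − d_i)/13. The first 3 digits are (1, 4, 7).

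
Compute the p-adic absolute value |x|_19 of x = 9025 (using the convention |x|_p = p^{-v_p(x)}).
|9025|_19 = 1/361

Step 1 — compute v_19(x) by factoring powers of 19 out of the numerator and denominator: v_19(9025) = 2. Step 2 — apply |x|_p = p^{-v_p(x)} = 19^{-2} = 1/361.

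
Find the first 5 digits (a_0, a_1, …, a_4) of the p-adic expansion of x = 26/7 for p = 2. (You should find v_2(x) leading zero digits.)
(a_0, …, a_4) = (0, 1, 1, 0, 1)

v_2(26/7) = 1, so a_0 = ... = a_0 = 0. Factor out: x = 2^1 · u with u = 13/7 a unit in ℤ_2. Expand u iteratively via a_{v+i} = u_i mod 2, u_{i+1} = (u_i − a_{v+i})/2:
  u_0 = 13/7;  a_1 = 1;  u_1 = (u_0 − 1)/2 = 3/7
  u_1 = 3/7;  a_2 = 1;  u_2 = (u_1 − 1)/2 = -2/7
  u_2 = -2/7;  a_3 = 0;  u_3 = (u_2 − 0)/2 = -1/7
  u_3 = -1/7;  a_4 = 1;  u_4 = (u_3 − 1)/2 = -4/7
Digits: (0, 1, 1, 0, 1).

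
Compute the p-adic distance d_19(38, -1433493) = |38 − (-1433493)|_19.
d_19(38, -1433493) = 1/130321

Step 1 — x − y = 38 − (-1433493) = 1433531. Step 2 — v_19(1433531) = 4 (factor: 1433531 = (19^4 · 11); the sign does not affect v_p). Step 3 — |x − y|_19 = 19^{-4} = 1/130321.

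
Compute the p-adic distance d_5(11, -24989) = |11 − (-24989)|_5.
d_5(11, -24989) = 1/3125

Step 1 — x − y = 11 − (-24989) = 25000. Step 2 — v_5(25000) = 5 (factor: 25000 = (5^5 · 8); the sign does not affect v_p). Step 3 — |x − y|_5 = 5^{-5} = 1/3125.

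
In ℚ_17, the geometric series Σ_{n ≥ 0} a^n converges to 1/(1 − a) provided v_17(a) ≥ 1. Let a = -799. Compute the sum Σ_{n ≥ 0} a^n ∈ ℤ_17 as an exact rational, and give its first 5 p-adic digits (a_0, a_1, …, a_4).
Σ a^n = 1/(1 − a) = 1/800;  first 5 digits = (1, 4, 13, 6, 4)

v_17(a) = 1 ≥ 1, so the series converges in ℤ_17 to 1/(1 − a) = 1/(1 − (-799)) = 1/800. Expand this rational in ℤ_17: compute digits iteratively via d_i = x_i mod 17, x_{i+1} = (x_i − d_i)/17. The first 5 digits are (1, 4, 13, 6, 4).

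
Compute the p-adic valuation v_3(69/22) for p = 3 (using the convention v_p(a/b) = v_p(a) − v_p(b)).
v_3(69/22) = 1

Factor powers of 3 from the numerator and denominator of the reduced fraction: 69 = 3^1 · 23 and 22 = 3^0 · 22. Apply v_p(a/b) = v_p(a) − v_p(b): v_3(69/22) = 1 − 0 = 1.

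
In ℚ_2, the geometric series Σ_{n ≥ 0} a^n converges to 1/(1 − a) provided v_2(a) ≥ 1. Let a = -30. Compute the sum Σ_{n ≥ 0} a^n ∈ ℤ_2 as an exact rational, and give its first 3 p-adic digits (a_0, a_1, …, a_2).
Σ a^n = 1/(1 − a) = 1/31;  first 3 digits = (1, 1, 1)

v_2(a) = 1 ≥ 1, so the series converges in ℤ_2 to 1/(1 − a) = 1/(1 − (-30)) = 1/31. Expand this rational in ℤ_2: compute digits iteratively via d_i = x_i mod 2, x_{i+1} = (x_i − d_i)/2. The first 3 digits are (1, 1, 1).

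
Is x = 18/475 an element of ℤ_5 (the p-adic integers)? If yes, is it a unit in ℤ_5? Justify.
x ∉ ℤ_5 (v_5(x) = -2 < 0)

ℤ_5 = {x ∈ ℚ_5 : v_5(x) ≥ 0} and ℤ_5^× = {x ∈ ℤ_5 : v_5(x) = 0}. Here v_5(18/475) = v_5(num) − v_5(den) = -2; compare against these criteria.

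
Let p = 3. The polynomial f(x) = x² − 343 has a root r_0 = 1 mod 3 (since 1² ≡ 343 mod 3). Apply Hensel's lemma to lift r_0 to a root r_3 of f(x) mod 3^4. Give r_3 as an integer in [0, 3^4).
r_3 = 10 (mod 81)

Hensel's recurrence: r_{i+1} = r_i − f(r_i)·(f′(r_i))^{-1} mod 3^{i+2}, with f′(x) = 2x. Iterate:
  r_0 = 1 (mod 3)
  r_1 = 1 (mod 9)
  r_2 = 10 (mod 27)
  r_3 = 10 (mod 81)
Final: r_3 = 10, and one checks f(r_3) ≡ 0 mod 3^4.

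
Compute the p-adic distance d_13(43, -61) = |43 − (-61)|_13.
d_13(43, -61) = 1/13

Step 1 — x − y = 43 − (-61) = 104. Step 2 — v_13(104) = 1 (factor: 104 = (13^1 · 8); the sign does not affect v_p). Step 3 — |x − y|_13 = 13^{-1} = 1/13.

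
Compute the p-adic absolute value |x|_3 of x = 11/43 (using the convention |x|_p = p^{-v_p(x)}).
|11/43|_3 = 1

Step 1 — compute v_3(x) by factoring powers of 3 out of the numerator and denominator: v_3(11/43) = 0. Step 2 — apply |x|_p = p^{-v_p(x)} = 3^{0} = 1.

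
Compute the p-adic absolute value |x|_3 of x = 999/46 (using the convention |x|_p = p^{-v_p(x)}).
|999/46|_3 = 1/27

Step 1 — compute v_3(x) by factoring powers of 3 out of the numerator and denominator: v_3(999/46) = 3. Step 2 — apply |x|_p = p^{-v_p(x)} = 3^{-3} = 1/27.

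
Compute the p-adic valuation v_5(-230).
v_5(-230) = 1

v_5(n) is the largest exponent k such that 5^k divides n. Factor out: -230 = -5^1 · 46. (Sign doesn't affect v_p.) So v_5(-230) = 1.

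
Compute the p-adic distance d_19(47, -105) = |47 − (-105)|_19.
d_19(47, -105) = 1/19

Step 1 — x − y = 47 − (-105) = 152. Step 2 — v_19(152) = 1 (factor: 152 = (19^1 · 8); the sign does not affect v_p). Step 3 — |x − y|_19 = 19^{-1} = 1/19.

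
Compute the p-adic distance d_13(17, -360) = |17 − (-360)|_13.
d_13(17, -360) = 1/13

Step 1 — x − y = 17 − (-360) = 377. Step 2 — v_13(377) = 1 (factor: 377 = (13^1 · 29); the sign does not affect v_p). Step 3 — |x − y|_13 = 13^{-1} = 1/13.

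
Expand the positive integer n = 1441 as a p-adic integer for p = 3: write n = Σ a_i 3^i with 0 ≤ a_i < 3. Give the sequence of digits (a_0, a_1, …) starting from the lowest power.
(a_0, a_1, …) = (1, 0, 1, 2, 2, 2, 1)

Repeated division by 3 gives the digits low-to-high: 1441 = 1 + 1·3^2 + 2·3^3 + 2·3^4 + 2·3^5 + 1·3^6. Digit sequence: (1, 0, 1, 2, 2, 2, 1).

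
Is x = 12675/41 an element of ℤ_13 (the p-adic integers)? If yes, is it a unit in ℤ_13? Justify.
x ∈ ℤ_13 but not a unit; v_13(x) = 2 > 0

ℤ_13 = {x ∈ ℚ_13 : v_13(x) ≥ 0} and ℤ_13^× = {x ∈ ℤ_13 : v_13(x) = 0}. Here v_13(12675/41) = v_13(num) − v_13(den) = 2; compare against these criteria.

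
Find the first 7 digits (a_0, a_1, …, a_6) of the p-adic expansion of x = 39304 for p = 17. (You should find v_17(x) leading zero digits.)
(a_0, …, a_6) = (0, 0, 0, 8, 0, 0, 0)

v_17(39304) = 3, so a_0 = ... = a_2 = 0. Factor out: x = 17^3 · u with u = 8 a unit in ℤ_17. Expand u iteratively via a_{v+i} = u_i mod 17, u_{i+1} = (u_i − a_{v+i})/17:
  u_0 = 8;  a_3 = 8;  u_1 = (u_0 − 8)/17 = 0
  u_1 = 0;  a_4 = 0;  u_2 = (u_1 − 0)/17 = 0
  u_2 = 0;  a_5 = 0;  u_3 = (u_2 − 0)/17 = 0
  u_3 = 0;  a_6 = 0;  u_4 = (u_3 − 0)/17 = 0
Digits: (0, 0, 0, 8, 0, 0, 0).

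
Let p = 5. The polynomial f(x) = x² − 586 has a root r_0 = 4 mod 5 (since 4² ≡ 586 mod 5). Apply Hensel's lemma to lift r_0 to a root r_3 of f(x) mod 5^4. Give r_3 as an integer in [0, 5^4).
r_3 = 469 (mod 625)

Hensel's recurrence: r_{i+1} = r_i − f(r_i)·(f′(r_i))^{-1} mod 5^{i+2}, with f′(x) = 2x. Iterate:
  r_0 = 4 (mod 5)
  r_1 = 19 (mod 25)
  r_2 = 94 (mod 125)
  r_3 = 469 (mod 625)
Final: r_3 = 469, and one checks f(r_3) ≡ 0 mod 5^4.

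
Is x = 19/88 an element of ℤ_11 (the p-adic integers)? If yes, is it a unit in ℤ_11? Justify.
x ∉ ℤ_11 (v_11(x) = -1 < 0)

ℤ_11 = {x ∈ ℚ_11 : v_11(x) ≥ 0} and ℤ_11^× = {x ∈ ℤ_11 : v_11(x) = 0}. Here v_11(19/88) = v_11(num) − v_11(den) = -1; compare against these criteria.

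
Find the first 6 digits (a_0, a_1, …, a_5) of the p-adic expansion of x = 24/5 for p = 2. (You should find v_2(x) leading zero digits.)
(a_0, …, a_5) = (0, 0, 0, 1, 1, 1)

v_2(24/5) = 3, so a_0 = ... = a_2 = 0. Factor out: x = 2^3 · u with u = 3/5 a unit in ℤ_2. Expand u iteratively via a_{v+i} = u_i mod 2, u_{i+1} = (u_i − a_{v+i})/2:
  u_0 = 3/5;  a_3 = 1;  u_1 = (u_0 − 1)/2 = -1/5
  u_1 = -1/5;  a_4 = 1;  u_2 = (u_1 − 1)/2 = -3/5
  u_2 = -3/5;  a_5 = 1;  u_3 = (u_2 − 1)/2 = -4/5
Digits: (0, 0, 0, 1, 1, 1).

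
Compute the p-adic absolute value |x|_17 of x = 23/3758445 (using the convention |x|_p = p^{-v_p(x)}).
|23/3758445|_17 = 83521

Step 1 — compute v_17(x) by factoring powers of 17 out of the numerator and denominator: v_17(23/3758445) = -4. Step 2 — apply |x|_p = p^{-v_p(x)} = 17^{4} = 83521.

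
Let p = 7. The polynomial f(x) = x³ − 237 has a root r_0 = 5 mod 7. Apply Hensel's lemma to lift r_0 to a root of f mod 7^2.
r_1 = 47 (mod 49)

Hensel: r_{i+1} = r_i − f(r_i)/f′(r_i) mod 7^{i+2}, where f′(x) = 3x². Iterate:
  r_0 = 5 (mod 7)
  r_1 = 47 (mod 49)
Final: r = 47 with f(r) ≡ 0 mod 7^2.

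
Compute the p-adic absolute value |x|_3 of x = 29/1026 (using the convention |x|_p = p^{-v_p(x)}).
|29/1026|_3 = 27

Step 1 — compute v_3(x) by factoring powers of 3 out of the numerator and denominator: v_3(29/1026) = -3. Step 2 — apply |x|_p = p^{-v_p(x)} = 3^{3} = 27.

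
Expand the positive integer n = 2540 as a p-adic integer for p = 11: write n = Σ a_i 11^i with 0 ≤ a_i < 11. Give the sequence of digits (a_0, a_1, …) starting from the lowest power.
(a_0, a_1, …) = (10, 10, 9, 1)

Repeated division by 11 gives the digits low-to-high: 2540 = 10 + 10·11^1 + 9·11^2 + 1·11^3. Digit sequence: (10, 10, 9, 1).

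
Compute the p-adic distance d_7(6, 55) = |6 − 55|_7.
d_7(6, 55) = 1/49

Step 1 — x − y = 6 − 55 = -49. Step 2 — v_7(-49) = 2 (factor: -49 = −(7^2 · 1); the sign does not affect v_p). Step 3 — |x − y|_7 = 7^{-2} = 1/49.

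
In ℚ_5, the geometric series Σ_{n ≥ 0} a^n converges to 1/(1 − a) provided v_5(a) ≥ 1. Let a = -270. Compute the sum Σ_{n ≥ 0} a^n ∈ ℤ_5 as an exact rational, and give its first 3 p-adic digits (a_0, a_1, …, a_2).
Σ a^n = 1/(1 − a) = 1/271;  first 3 digits = (1, 1, 0)

v_5(a) = 1 ≥ 1, so the series converges in ℤ_5 to 1/(1 − a) = 1/(1 − (-270)) = 1/271. Expand this rational in ℤ_5: compute digits iteratively via d_i = x_i mod 5, x_{i+1} = (x_i − d_i)/5. The first 3 digits are (1, 1, 0).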